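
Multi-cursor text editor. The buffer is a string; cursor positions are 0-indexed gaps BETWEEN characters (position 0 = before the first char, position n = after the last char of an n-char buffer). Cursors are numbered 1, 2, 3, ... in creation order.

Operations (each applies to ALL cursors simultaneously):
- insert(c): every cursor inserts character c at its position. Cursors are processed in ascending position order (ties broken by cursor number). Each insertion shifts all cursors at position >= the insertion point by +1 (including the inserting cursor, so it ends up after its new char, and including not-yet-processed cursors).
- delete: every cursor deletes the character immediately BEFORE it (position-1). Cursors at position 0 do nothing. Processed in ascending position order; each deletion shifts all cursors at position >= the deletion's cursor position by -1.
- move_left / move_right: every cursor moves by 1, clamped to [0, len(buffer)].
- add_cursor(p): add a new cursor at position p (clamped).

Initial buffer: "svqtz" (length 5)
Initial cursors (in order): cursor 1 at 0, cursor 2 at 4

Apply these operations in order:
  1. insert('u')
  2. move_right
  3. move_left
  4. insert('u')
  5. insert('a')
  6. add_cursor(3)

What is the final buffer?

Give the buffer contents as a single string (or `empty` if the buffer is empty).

Answer: uuasvqtuuaz

Derivation:
After op 1 (insert('u')): buffer="usvqtuz" (len 7), cursors c1@1 c2@6, authorship 1....2.
After op 2 (move_right): buffer="usvqtuz" (len 7), cursors c1@2 c2@7, authorship 1....2.
After op 3 (move_left): buffer="usvqtuz" (len 7), cursors c1@1 c2@6, authorship 1....2.
After op 4 (insert('u')): buffer="uusvqtuuz" (len 9), cursors c1@2 c2@8, authorship 11....22.
After op 5 (insert('a')): buffer="uuasvqtuuaz" (len 11), cursors c1@3 c2@10, authorship 111....222.
After op 6 (add_cursor(3)): buffer="uuasvqtuuaz" (len 11), cursors c1@3 c3@3 c2@10, authorship 111....222.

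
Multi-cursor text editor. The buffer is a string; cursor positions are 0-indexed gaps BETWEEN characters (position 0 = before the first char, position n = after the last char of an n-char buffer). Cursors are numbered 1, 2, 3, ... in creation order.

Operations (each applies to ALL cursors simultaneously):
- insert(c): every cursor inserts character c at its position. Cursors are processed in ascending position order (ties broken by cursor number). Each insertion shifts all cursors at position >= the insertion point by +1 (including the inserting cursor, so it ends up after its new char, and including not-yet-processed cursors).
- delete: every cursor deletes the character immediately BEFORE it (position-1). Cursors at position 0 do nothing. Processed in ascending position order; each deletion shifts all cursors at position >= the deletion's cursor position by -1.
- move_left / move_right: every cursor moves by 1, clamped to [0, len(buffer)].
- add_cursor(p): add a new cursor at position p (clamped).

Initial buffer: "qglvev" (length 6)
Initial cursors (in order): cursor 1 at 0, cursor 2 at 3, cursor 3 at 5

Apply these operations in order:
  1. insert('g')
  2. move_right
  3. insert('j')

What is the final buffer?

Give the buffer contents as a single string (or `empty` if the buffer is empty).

After op 1 (insert('g')): buffer="gqglgvegv" (len 9), cursors c1@1 c2@5 c3@8, authorship 1...2..3.
After op 2 (move_right): buffer="gqglgvegv" (len 9), cursors c1@2 c2@6 c3@9, authorship 1...2..3.
After op 3 (insert('j')): buffer="gqjglgvjegvj" (len 12), cursors c1@3 c2@8 c3@12, authorship 1.1..2.2.3.3

Answer: gqjglgvjegvj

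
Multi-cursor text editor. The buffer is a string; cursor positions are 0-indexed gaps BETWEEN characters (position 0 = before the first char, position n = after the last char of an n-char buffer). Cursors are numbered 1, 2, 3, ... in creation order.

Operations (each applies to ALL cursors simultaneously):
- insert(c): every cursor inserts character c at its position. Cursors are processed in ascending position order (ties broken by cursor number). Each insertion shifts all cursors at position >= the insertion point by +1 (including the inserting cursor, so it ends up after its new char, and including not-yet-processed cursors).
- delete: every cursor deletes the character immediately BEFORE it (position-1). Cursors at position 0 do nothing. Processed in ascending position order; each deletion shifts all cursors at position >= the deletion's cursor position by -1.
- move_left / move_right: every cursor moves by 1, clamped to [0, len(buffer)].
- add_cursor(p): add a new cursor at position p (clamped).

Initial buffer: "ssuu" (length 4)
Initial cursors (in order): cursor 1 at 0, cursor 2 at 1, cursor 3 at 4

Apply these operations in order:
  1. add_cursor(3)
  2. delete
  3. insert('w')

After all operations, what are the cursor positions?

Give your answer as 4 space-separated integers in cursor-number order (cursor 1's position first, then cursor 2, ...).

Answer: 2 2 5 5

Derivation:
After op 1 (add_cursor(3)): buffer="ssuu" (len 4), cursors c1@0 c2@1 c4@3 c3@4, authorship ....
After op 2 (delete): buffer="s" (len 1), cursors c1@0 c2@0 c3@1 c4@1, authorship .
After op 3 (insert('w')): buffer="wwsww" (len 5), cursors c1@2 c2@2 c3@5 c4@5, authorship 12.34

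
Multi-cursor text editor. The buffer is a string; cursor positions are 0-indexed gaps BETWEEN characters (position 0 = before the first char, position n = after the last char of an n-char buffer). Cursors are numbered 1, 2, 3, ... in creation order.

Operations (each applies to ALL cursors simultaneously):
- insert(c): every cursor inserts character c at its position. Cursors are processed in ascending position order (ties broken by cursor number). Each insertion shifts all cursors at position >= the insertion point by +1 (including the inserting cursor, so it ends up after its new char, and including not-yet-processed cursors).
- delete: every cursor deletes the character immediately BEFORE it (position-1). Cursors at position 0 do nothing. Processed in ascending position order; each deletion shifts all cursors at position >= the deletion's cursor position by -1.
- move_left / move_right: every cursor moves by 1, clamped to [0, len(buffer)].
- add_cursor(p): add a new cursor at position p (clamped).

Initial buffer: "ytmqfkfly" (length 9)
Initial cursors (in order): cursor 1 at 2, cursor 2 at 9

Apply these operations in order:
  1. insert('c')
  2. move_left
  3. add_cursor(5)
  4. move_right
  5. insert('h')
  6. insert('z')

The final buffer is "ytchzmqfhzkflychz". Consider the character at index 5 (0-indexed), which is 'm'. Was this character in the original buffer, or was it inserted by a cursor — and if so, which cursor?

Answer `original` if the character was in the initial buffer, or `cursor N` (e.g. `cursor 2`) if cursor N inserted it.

After op 1 (insert('c')): buffer="ytcmqfkflyc" (len 11), cursors c1@3 c2@11, authorship ..1.......2
After op 2 (move_left): buffer="ytcmqfkflyc" (len 11), cursors c1@2 c2@10, authorship ..1.......2
After op 3 (add_cursor(5)): buffer="ytcmqfkflyc" (len 11), cursors c1@2 c3@5 c2@10, authorship ..1.......2
After op 4 (move_right): buffer="ytcmqfkflyc" (len 11), cursors c1@3 c3@6 c2@11, authorship ..1.......2
After op 5 (insert('h')): buffer="ytchmqfhkflych" (len 14), cursors c1@4 c3@8 c2@14, authorship ..11...3....22
After op 6 (insert('z')): buffer="ytchzmqfhzkflychz" (len 17), cursors c1@5 c3@10 c2@17, authorship ..111...33....222
Authorship (.=original, N=cursor N): . . 1 1 1 . . . 3 3 . . . . 2 2 2
Index 5: author = original

Answer: original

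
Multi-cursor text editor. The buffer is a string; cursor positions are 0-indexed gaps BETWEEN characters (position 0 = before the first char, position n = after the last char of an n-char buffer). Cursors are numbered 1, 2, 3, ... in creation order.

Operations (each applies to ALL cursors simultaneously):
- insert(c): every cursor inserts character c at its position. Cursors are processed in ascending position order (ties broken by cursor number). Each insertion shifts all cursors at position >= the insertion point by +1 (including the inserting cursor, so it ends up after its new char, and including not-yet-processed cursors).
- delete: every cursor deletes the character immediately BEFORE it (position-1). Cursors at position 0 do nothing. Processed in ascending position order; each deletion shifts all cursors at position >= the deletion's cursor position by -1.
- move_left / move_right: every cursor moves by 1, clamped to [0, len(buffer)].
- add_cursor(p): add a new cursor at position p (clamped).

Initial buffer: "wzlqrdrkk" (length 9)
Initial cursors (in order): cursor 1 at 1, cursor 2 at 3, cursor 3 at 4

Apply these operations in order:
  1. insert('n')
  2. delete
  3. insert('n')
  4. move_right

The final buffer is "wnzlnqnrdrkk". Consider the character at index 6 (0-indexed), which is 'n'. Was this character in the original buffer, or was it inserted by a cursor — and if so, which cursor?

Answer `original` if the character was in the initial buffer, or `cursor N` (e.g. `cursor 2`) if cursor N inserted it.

Answer: cursor 3

Derivation:
After op 1 (insert('n')): buffer="wnzlnqnrdrkk" (len 12), cursors c1@2 c2@5 c3@7, authorship .1..2.3.....
After op 2 (delete): buffer="wzlqrdrkk" (len 9), cursors c1@1 c2@3 c3@4, authorship .........
After op 3 (insert('n')): buffer="wnzlnqnrdrkk" (len 12), cursors c1@2 c2@5 c3@7, authorship .1..2.3.....
After op 4 (move_right): buffer="wnzlnqnrdrkk" (len 12), cursors c1@3 c2@6 c3@8, authorship .1..2.3.....
Authorship (.=original, N=cursor N): . 1 . . 2 . 3 . . . . .
Index 6: author = 3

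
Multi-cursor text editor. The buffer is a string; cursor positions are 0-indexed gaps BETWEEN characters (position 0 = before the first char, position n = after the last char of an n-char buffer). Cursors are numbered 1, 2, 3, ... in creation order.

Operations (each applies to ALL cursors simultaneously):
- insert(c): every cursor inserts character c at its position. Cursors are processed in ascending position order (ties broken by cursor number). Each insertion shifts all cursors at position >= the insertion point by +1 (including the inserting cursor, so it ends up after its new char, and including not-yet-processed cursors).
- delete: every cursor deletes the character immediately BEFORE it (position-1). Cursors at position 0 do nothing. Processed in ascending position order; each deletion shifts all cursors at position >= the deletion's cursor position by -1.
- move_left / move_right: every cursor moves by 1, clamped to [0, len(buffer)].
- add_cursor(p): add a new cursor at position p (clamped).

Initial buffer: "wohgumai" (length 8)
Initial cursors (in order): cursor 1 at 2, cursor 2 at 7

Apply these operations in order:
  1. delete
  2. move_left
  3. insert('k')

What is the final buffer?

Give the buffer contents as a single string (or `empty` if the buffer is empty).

After op 1 (delete): buffer="whgumi" (len 6), cursors c1@1 c2@5, authorship ......
After op 2 (move_left): buffer="whgumi" (len 6), cursors c1@0 c2@4, authorship ......
After op 3 (insert('k')): buffer="kwhgukmi" (len 8), cursors c1@1 c2@6, authorship 1....2..

Answer: kwhgukmi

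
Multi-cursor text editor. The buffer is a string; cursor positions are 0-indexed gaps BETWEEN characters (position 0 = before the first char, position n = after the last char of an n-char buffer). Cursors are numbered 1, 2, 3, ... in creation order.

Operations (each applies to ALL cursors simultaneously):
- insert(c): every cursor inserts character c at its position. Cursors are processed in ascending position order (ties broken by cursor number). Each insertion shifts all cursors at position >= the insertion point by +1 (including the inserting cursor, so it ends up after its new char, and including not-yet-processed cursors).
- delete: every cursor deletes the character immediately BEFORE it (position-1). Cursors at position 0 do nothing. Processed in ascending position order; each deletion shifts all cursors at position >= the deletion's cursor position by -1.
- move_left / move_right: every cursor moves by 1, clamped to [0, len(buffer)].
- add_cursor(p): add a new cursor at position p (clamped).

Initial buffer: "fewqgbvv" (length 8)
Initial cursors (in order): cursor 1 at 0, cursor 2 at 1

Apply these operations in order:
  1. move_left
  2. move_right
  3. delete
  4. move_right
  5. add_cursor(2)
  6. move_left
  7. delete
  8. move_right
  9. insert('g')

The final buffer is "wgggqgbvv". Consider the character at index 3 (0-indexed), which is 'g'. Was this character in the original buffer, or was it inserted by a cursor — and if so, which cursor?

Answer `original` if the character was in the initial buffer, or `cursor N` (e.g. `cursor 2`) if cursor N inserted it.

After op 1 (move_left): buffer="fewqgbvv" (len 8), cursors c1@0 c2@0, authorship ........
After op 2 (move_right): buffer="fewqgbvv" (len 8), cursors c1@1 c2@1, authorship ........
After op 3 (delete): buffer="ewqgbvv" (len 7), cursors c1@0 c2@0, authorship .......
After op 4 (move_right): buffer="ewqgbvv" (len 7), cursors c1@1 c2@1, authorship .......
After op 5 (add_cursor(2)): buffer="ewqgbvv" (len 7), cursors c1@1 c2@1 c3@2, authorship .......
After op 6 (move_left): buffer="ewqgbvv" (len 7), cursors c1@0 c2@0 c3@1, authorship .......
After op 7 (delete): buffer="wqgbvv" (len 6), cursors c1@0 c2@0 c3@0, authorship ......
After op 8 (move_right): buffer="wqgbvv" (len 6), cursors c1@1 c2@1 c3@1, authorship ......
After op 9 (insert('g')): buffer="wgggqgbvv" (len 9), cursors c1@4 c2@4 c3@4, authorship .123.....
Authorship (.=original, N=cursor N): . 1 2 3 . . . . .
Index 3: author = 3

Answer: cursor 3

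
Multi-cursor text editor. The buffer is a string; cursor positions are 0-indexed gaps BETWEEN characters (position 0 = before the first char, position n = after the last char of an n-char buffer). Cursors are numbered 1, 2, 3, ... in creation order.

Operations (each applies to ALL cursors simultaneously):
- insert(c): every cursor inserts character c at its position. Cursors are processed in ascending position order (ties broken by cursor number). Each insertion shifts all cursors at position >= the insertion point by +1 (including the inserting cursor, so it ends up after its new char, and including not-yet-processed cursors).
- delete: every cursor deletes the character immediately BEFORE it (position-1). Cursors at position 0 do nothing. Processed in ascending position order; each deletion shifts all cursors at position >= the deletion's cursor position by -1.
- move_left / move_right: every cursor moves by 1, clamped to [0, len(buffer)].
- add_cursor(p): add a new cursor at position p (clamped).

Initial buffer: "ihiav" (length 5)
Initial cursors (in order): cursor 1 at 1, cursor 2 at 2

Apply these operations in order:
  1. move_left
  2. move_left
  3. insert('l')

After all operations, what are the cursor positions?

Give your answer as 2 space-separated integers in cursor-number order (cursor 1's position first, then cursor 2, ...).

After op 1 (move_left): buffer="ihiav" (len 5), cursors c1@0 c2@1, authorship .....
After op 2 (move_left): buffer="ihiav" (len 5), cursors c1@0 c2@0, authorship .....
After op 3 (insert('l')): buffer="llihiav" (len 7), cursors c1@2 c2@2, authorship 12.....

Answer: 2 2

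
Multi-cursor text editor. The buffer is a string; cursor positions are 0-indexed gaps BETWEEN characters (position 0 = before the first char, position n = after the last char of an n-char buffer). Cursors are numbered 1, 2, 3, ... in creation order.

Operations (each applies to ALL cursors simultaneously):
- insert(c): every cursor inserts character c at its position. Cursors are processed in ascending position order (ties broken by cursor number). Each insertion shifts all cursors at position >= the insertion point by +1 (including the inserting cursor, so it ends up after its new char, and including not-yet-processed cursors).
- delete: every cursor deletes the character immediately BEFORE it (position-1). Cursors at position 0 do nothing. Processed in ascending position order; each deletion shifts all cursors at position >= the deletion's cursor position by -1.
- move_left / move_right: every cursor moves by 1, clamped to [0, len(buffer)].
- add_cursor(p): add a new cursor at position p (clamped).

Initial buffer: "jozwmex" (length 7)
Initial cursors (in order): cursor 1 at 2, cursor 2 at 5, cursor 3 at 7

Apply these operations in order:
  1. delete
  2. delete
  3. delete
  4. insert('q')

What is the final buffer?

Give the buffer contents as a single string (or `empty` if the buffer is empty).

Answer: qqq

Derivation:
After op 1 (delete): buffer="jzwe" (len 4), cursors c1@1 c2@3 c3@4, authorship ....
After op 2 (delete): buffer="z" (len 1), cursors c1@0 c2@1 c3@1, authorship .
After op 3 (delete): buffer="" (len 0), cursors c1@0 c2@0 c3@0, authorship 
After op 4 (insert('q')): buffer="qqq" (len 3), cursors c1@3 c2@3 c3@3, authorship 123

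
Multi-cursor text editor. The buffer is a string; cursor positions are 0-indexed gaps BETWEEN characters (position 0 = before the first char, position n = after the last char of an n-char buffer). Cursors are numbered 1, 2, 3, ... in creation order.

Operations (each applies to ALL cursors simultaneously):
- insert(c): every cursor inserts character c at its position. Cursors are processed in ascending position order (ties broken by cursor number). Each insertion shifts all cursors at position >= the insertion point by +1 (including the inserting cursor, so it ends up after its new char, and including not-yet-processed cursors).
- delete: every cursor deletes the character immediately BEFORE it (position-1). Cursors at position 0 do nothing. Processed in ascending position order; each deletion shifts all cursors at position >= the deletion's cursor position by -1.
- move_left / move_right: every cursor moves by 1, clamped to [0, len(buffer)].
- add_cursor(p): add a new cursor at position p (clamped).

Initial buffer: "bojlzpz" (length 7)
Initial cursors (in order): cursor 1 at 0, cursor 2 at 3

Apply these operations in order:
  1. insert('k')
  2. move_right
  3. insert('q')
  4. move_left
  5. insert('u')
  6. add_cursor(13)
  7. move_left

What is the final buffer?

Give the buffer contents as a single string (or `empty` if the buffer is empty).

After op 1 (insert('k')): buffer="kbojklzpz" (len 9), cursors c1@1 c2@5, authorship 1...2....
After op 2 (move_right): buffer="kbojklzpz" (len 9), cursors c1@2 c2@6, authorship 1...2....
After op 3 (insert('q')): buffer="kbqojklqzpz" (len 11), cursors c1@3 c2@8, authorship 1.1..2.2...
After op 4 (move_left): buffer="kbqojklqzpz" (len 11), cursors c1@2 c2@7, authorship 1.1..2.2...
After op 5 (insert('u')): buffer="kbuqojkluqzpz" (len 13), cursors c1@3 c2@9, authorship 1.11..2.22...
After op 6 (add_cursor(13)): buffer="kbuqojkluqzpz" (len 13), cursors c1@3 c2@9 c3@13, authorship 1.11..2.22...
After op 7 (move_left): buffer="kbuqojkluqzpz" (len 13), cursors c1@2 c2@8 c3@12, authorship 1.11..2.22...

Answer: kbuqojkluqzpz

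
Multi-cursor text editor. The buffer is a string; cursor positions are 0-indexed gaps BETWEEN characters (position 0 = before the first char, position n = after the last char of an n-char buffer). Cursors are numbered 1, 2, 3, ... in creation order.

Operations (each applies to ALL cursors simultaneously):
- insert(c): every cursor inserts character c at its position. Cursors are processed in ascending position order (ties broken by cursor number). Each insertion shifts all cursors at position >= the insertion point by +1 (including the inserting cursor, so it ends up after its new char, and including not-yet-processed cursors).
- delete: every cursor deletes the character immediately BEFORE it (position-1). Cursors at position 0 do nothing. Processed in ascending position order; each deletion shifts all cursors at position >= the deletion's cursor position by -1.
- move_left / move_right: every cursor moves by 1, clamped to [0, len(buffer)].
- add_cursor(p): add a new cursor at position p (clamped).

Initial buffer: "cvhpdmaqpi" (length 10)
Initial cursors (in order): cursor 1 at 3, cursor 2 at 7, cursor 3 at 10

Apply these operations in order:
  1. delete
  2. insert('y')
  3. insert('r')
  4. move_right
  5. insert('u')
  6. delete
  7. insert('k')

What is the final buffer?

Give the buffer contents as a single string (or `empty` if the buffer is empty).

After op 1 (delete): buffer="cvpdmqp" (len 7), cursors c1@2 c2@5 c3@7, authorship .......
After op 2 (insert('y')): buffer="cvypdmyqpy" (len 10), cursors c1@3 c2@7 c3@10, authorship ..1...2..3
After op 3 (insert('r')): buffer="cvyrpdmyrqpyr" (len 13), cursors c1@4 c2@9 c3@13, authorship ..11...22..33
After op 4 (move_right): buffer="cvyrpdmyrqpyr" (len 13), cursors c1@5 c2@10 c3@13, authorship ..11...22..33
After op 5 (insert('u')): buffer="cvyrpudmyrqupyru" (len 16), cursors c1@6 c2@12 c3@16, authorship ..11.1..22.2.333
After op 6 (delete): buffer="cvyrpdmyrqpyr" (len 13), cursors c1@5 c2@10 c3@13, authorship ..11...22..33
After op 7 (insert('k')): buffer="cvyrpkdmyrqkpyrk" (len 16), cursors c1@6 c2@12 c3@16, authorship ..11.1..22.2.333

Answer: cvyrpkdmyrqkpyrk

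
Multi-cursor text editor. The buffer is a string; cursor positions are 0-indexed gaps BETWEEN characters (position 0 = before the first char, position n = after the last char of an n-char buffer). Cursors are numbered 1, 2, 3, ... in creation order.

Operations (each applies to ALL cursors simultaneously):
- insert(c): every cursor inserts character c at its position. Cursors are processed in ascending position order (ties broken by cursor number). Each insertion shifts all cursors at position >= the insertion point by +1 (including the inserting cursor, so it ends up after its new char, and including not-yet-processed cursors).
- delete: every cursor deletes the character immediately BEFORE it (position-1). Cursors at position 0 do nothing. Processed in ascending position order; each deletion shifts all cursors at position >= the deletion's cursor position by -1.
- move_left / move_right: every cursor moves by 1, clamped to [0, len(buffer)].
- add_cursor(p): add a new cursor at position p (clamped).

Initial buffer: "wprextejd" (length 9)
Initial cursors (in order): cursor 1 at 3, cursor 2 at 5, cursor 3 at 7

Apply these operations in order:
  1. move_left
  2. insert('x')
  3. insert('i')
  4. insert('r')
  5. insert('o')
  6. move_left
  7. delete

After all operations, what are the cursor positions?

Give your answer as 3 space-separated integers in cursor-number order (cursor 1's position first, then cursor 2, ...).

Answer: 4 9 14

Derivation:
After op 1 (move_left): buffer="wprextejd" (len 9), cursors c1@2 c2@4 c3@6, authorship .........
After op 2 (insert('x')): buffer="wpxrexxtxejd" (len 12), cursors c1@3 c2@6 c3@9, authorship ..1..2..3...
After op 3 (insert('i')): buffer="wpxirexixtxiejd" (len 15), cursors c1@4 c2@8 c3@12, authorship ..11..22..33...
After op 4 (insert('r')): buffer="wpxirrexirxtxirejd" (len 18), cursors c1@5 c2@10 c3@15, authorship ..111..222..333...
After op 5 (insert('o')): buffer="wpxirorexiroxtxiroejd" (len 21), cursors c1@6 c2@12 c3@18, authorship ..1111..2222..3333...
After op 6 (move_left): buffer="wpxirorexiroxtxiroejd" (len 21), cursors c1@5 c2@11 c3@17, authorship ..1111..2222..3333...
After op 7 (delete): buffer="wpxiorexioxtxioejd" (len 18), cursors c1@4 c2@9 c3@14, authorship ..111..222..333...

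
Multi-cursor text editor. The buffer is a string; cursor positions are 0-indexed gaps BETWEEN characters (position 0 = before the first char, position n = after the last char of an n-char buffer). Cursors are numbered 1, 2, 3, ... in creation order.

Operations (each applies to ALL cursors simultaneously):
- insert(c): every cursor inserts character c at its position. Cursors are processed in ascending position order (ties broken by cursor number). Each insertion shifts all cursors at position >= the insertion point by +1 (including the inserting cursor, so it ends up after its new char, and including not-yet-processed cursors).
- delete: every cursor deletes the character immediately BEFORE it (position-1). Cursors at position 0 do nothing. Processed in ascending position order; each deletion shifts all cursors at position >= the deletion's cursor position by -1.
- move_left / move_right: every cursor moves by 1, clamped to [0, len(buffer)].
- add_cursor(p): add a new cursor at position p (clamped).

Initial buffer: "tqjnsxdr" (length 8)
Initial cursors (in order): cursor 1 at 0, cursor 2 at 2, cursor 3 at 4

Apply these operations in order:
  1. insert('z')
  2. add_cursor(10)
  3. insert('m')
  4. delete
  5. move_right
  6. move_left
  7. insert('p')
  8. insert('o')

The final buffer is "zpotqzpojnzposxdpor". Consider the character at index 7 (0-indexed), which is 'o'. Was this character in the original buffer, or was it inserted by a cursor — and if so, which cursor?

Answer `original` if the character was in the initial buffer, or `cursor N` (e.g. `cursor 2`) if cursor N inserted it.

Answer: cursor 2

Derivation:
After op 1 (insert('z')): buffer="ztqzjnzsxdr" (len 11), cursors c1@1 c2@4 c3@7, authorship 1..2..3....
After op 2 (add_cursor(10)): buffer="ztqzjnzsxdr" (len 11), cursors c1@1 c2@4 c3@7 c4@10, authorship 1..2..3....
After op 3 (insert('m')): buffer="zmtqzmjnzmsxdmr" (len 15), cursors c1@2 c2@6 c3@10 c4@14, authorship 11..22..33...4.
After op 4 (delete): buffer="ztqzjnzsxdr" (len 11), cursors c1@1 c2@4 c3@7 c4@10, authorship 1..2..3....
After op 5 (move_right): buffer="ztqzjnzsxdr" (len 11), cursors c1@2 c2@5 c3@8 c4@11, authorship 1..2..3....
After op 6 (move_left): buffer="ztqzjnzsxdr" (len 11), cursors c1@1 c2@4 c3@7 c4@10, authorship 1..2..3....
After op 7 (insert('p')): buffer="zptqzpjnzpsxdpr" (len 15), cursors c1@2 c2@6 c3@10 c4@14, authorship 11..22..33...4.
After op 8 (insert('o')): buffer="zpotqzpojnzposxdpor" (len 19), cursors c1@3 c2@8 c3@13 c4@18, authorship 111..222..333...44.
Authorship (.=original, N=cursor N): 1 1 1 . . 2 2 2 . . 3 3 3 . . . 4 4 .
Index 7: author = 2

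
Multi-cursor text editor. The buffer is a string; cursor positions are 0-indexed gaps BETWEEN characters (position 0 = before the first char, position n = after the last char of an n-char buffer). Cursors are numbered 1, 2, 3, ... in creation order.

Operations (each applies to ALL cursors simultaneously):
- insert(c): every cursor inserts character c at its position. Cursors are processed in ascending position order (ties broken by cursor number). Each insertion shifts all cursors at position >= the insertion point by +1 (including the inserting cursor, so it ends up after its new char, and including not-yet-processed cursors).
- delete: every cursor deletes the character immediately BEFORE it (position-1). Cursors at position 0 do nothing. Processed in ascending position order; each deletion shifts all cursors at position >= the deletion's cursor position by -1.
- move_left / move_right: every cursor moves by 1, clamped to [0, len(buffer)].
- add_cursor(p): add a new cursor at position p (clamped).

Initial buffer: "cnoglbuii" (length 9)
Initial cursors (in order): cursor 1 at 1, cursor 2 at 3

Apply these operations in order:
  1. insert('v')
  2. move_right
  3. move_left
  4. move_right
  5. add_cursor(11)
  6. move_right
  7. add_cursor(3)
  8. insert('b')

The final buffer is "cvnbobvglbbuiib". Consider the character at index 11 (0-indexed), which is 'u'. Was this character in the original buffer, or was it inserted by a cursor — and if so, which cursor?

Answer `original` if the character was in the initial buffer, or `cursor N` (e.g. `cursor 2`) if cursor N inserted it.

Answer: original

Derivation:
After op 1 (insert('v')): buffer="cvnovglbuii" (len 11), cursors c1@2 c2@5, authorship .1..2......
After op 2 (move_right): buffer="cvnovglbuii" (len 11), cursors c1@3 c2@6, authorship .1..2......
After op 3 (move_left): buffer="cvnovglbuii" (len 11), cursors c1@2 c2@5, authorship .1..2......
After op 4 (move_right): buffer="cvnovglbuii" (len 11), cursors c1@3 c2@6, authorship .1..2......
After op 5 (add_cursor(11)): buffer="cvnovglbuii" (len 11), cursors c1@3 c2@6 c3@11, authorship .1..2......
After op 6 (move_right): buffer="cvnovglbuii" (len 11), cursors c1@4 c2@7 c3@11, authorship .1..2......
After op 7 (add_cursor(3)): buffer="cvnovglbuii" (len 11), cursors c4@3 c1@4 c2@7 c3@11, authorship .1..2......
After op 8 (insert('b')): buffer="cvnbobvglbbuiib" (len 15), cursors c4@4 c1@6 c2@10 c3@15, authorship .1.4.12..2....3
Authorship (.=original, N=cursor N): . 1 . 4 . 1 2 . . 2 . . . . 3
Index 11: author = original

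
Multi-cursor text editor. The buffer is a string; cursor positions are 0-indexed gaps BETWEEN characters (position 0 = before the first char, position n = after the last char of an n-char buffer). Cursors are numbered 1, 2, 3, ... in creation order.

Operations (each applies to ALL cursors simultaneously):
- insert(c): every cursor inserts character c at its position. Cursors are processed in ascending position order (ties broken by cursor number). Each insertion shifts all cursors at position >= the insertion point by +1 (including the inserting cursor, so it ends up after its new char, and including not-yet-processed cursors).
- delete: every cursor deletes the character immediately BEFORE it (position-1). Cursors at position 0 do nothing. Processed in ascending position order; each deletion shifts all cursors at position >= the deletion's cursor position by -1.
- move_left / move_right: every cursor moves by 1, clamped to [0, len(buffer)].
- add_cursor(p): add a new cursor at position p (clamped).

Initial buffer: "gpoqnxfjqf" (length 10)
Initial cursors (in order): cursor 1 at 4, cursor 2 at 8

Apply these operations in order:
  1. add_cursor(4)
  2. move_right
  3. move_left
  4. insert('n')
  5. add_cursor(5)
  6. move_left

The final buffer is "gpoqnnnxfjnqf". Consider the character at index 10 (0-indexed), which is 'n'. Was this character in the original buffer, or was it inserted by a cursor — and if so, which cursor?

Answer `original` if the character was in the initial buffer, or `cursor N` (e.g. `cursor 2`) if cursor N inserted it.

Answer: cursor 2

Derivation:
After op 1 (add_cursor(4)): buffer="gpoqnxfjqf" (len 10), cursors c1@4 c3@4 c2@8, authorship ..........
After op 2 (move_right): buffer="gpoqnxfjqf" (len 10), cursors c1@5 c3@5 c2@9, authorship ..........
After op 3 (move_left): buffer="gpoqnxfjqf" (len 10), cursors c1@4 c3@4 c2@8, authorship ..........
After op 4 (insert('n')): buffer="gpoqnnnxfjnqf" (len 13), cursors c1@6 c3@6 c2@11, authorship ....13....2..
After op 5 (add_cursor(5)): buffer="gpoqnnnxfjnqf" (len 13), cursors c4@5 c1@6 c3@6 c2@11, authorship ....13....2..
After op 6 (move_left): buffer="gpoqnnnxfjnqf" (len 13), cursors c4@4 c1@5 c3@5 c2@10, authorship ....13....2..
Authorship (.=original, N=cursor N): . . . . 1 3 . . . . 2 . .
Index 10: author = 2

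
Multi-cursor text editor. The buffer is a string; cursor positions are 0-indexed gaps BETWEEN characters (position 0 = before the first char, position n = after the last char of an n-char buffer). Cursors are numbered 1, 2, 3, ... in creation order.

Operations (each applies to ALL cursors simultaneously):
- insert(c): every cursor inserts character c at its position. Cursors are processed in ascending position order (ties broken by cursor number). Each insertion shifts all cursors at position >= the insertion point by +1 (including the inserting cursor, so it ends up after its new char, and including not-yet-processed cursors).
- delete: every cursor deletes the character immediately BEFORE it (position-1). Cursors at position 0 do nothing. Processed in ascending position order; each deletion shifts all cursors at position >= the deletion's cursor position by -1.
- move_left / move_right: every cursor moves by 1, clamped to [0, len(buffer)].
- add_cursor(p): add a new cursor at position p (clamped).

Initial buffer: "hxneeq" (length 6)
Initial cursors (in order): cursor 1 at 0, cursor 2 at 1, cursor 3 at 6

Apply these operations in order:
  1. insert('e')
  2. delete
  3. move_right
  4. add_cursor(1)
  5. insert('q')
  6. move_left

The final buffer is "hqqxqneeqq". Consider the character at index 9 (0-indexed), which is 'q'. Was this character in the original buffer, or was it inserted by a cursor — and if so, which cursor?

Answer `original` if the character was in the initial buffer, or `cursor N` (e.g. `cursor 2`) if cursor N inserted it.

Answer: cursor 3

Derivation:
After op 1 (insert('e')): buffer="ehexneeqe" (len 9), cursors c1@1 c2@3 c3@9, authorship 1.2.....3
After op 2 (delete): buffer="hxneeq" (len 6), cursors c1@0 c2@1 c3@6, authorship ......
After op 3 (move_right): buffer="hxneeq" (len 6), cursors c1@1 c2@2 c3@6, authorship ......
After op 4 (add_cursor(1)): buffer="hxneeq" (len 6), cursors c1@1 c4@1 c2@2 c3@6, authorship ......
After op 5 (insert('q')): buffer="hqqxqneeqq" (len 10), cursors c1@3 c4@3 c2@5 c3@10, authorship .14.2....3
After op 6 (move_left): buffer="hqqxqneeqq" (len 10), cursors c1@2 c4@2 c2@4 c3@9, authorship .14.2....3
Authorship (.=original, N=cursor N): . 1 4 . 2 . . . . 3
Index 9: author = 3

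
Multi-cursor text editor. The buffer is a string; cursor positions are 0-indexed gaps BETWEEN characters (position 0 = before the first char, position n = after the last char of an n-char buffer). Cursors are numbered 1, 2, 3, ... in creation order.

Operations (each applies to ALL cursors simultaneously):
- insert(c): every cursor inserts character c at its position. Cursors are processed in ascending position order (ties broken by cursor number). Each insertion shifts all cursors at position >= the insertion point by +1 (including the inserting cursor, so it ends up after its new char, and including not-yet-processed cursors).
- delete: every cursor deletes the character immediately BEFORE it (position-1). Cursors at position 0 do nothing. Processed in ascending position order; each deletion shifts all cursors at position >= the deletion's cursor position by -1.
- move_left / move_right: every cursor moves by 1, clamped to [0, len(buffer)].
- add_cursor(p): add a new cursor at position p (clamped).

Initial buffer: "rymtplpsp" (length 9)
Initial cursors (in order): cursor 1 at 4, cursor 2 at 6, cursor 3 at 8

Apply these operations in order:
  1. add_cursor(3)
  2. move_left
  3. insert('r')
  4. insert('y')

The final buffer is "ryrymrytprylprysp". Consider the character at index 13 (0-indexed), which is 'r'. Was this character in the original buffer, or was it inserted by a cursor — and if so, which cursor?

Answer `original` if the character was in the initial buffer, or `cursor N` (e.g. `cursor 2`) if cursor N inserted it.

Answer: cursor 3

Derivation:
After op 1 (add_cursor(3)): buffer="rymtplpsp" (len 9), cursors c4@3 c1@4 c2@6 c3@8, authorship .........
After op 2 (move_left): buffer="rymtplpsp" (len 9), cursors c4@2 c1@3 c2@5 c3@7, authorship .........
After op 3 (insert('r')): buffer="ryrmrtprlprsp" (len 13), cursors c4@3 c1@5 c2@8 c3@11, authorship ..4.1..2..3..
After op 4 (insert('y')): buffer="ryrymrytprylprysp" (len 17), cursors c4@4 c1@7 c2@11 c3@15, authorship ..44.11..22..33..
Authorship (.=original, N=cursor N): . . 4 4 . 1 1 . . 2 2 . . 3 3 . .
Index 13: author = 3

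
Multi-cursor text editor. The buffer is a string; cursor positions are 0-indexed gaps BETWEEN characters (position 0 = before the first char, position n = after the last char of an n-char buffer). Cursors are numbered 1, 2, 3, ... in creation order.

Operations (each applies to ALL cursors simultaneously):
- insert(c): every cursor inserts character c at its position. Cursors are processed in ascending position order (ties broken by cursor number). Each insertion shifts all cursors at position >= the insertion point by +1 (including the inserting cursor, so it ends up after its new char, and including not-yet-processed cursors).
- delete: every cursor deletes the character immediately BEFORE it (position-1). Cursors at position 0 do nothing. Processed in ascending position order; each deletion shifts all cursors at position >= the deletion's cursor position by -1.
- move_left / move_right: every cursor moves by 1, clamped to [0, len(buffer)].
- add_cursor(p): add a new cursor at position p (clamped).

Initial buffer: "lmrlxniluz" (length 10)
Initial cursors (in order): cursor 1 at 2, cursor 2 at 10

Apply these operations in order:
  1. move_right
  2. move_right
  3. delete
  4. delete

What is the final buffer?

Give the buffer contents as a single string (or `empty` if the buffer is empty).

After op 1 (move_right): buffer="lmrlxniluz" (len 10), cursors c1@3 c2@10, authorship ..........
After op 2 (move_right): buffer="lmrlxniluz" (len 10), cursors c1@4 c2@10, authorship ..........
After op 3 (delete): buffer="lmrxnilu" (len 8), cursors c1@3 c2@8, authorship ........
After op 4 (delete): buffer="lmxnil" (len 6), cursors c1@2 c2@6, authorship ......

Answer: lmxnil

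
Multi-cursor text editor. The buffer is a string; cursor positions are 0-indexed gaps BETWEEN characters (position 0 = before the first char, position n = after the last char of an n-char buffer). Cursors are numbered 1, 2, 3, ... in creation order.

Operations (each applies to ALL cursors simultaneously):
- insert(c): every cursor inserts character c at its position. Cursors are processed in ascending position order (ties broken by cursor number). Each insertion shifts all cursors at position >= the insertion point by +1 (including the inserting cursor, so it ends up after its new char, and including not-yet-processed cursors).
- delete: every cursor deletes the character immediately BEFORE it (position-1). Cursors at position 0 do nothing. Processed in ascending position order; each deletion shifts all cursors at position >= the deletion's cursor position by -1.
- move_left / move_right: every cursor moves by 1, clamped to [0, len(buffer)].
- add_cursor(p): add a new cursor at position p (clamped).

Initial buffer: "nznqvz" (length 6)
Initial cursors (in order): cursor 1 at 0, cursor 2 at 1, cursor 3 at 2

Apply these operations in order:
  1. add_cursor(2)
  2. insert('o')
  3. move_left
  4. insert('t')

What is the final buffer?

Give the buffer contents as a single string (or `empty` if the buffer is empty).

Answer: tontozottonqvz

Derivation:
After op 1 (add_cursor(2)): buffer="nznqvz" (len 6), cursors c1@0 c2@1 c3@2 c4@2, authorship ......
After op 2 (insert('o')): buffer="onozoonqvz" (len 10), cursors c1@1 c2@3 c3@6 c4@6, authorship 1.2.34....
After op 3 (move_left): buffer="onozoonqvz" (len 10), cursors c1@0 c2@2 c3@5 c4@5, authorship 1.2.34....
After op 4 (insert('t')): buffer="tontozottonqvz" (len 14), cursors c1@1 c2@4 c3@9 c4@9, authorship 11.22.3344....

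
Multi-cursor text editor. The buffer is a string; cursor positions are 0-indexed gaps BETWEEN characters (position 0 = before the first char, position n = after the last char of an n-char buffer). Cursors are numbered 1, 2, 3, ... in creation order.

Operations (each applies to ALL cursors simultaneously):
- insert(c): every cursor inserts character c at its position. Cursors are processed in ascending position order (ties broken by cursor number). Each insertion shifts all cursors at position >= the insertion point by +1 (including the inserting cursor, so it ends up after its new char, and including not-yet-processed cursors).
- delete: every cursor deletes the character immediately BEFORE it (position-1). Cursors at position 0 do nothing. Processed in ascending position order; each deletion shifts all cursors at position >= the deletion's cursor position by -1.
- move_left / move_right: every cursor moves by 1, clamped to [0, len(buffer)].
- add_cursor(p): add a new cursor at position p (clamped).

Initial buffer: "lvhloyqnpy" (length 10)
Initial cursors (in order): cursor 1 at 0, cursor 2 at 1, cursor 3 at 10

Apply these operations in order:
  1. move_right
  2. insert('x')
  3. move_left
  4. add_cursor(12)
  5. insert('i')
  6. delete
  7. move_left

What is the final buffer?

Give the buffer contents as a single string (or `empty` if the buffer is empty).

After op 1 (move_right): buffer="lvhloyqnpy" (len 10), cursors c1@1 c2@2 c3@10, authorship ..........
After op 2 (insert('x')): buffer="lxvxhloyqnpyx" (len 13), cursors c1@2 c2@4 c3@13, authorship .1.2........3
After op 3 (move_left): buffer="lxvxhloyqnpyx" (len 13), cursors c1@1 c2@3 c3@12, authorship .1.2........3
After op 4 (add_cursor(12)): buffer="lxvxhloyqnpyx" (len 13), cursors c1@1 c2@3 c3@12 c4@12, authorship .1.2........3
After op 5 (insert('i')): buffer="lixvixhloyqnpyiix" (len 17), cursors c1@2 c2@5 c3@16 c4@16, authorship .11.22........343
After op 6 (delete): buffer="lxvxhloyqnpyx" (len 13), cursors c1@1 c2@3 c3@12 c4@12, authorship .1.2........3
After op 7 (move_left): buffer="lxvxhloyqnpyx" (len 13), cursors c1@0 c2@2 c3@11 c4@11, authorship .1.2........3

Answer: lxvxhloyqnpyx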